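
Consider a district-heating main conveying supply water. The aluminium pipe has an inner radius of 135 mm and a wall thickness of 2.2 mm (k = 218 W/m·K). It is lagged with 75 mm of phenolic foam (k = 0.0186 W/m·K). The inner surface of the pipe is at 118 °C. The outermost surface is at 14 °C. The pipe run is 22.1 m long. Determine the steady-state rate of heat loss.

For a radial system each layer contributes R = ln(r_out/r_in)/(2πkL); films add R = 1/(hA).
R_aluminium pipe wall = ln(137.2/135)/(2π×218×22.1) = 5.34×10^-7 K/W
R_phenolic foam = ln(212.2/137.2)/(2π×0.0186×22.1) = 0.1688 K/W
R_total = 0.1688 K/W
Q = ΔT/R_total = 104/0.1688

Q ≈ 616 W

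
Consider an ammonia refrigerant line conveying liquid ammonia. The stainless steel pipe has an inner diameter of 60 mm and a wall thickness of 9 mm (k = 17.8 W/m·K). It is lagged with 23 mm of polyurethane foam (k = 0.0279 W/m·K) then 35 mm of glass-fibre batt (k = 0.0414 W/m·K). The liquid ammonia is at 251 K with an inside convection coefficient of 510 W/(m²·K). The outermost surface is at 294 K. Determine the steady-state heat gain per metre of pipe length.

q′ ≈ 9.82 W/m

Radial resistances (cylindrical: R_cond = ln(r_o/r_i)/(2πkL), R_conv = 1/(h·2πrL)):
R_inner film = 1/(h_i·2πr₁L) = 1/(510×2π×0.03×1) = 0.0104 K/W
R_stainless steel pipe wall = ln(39/30)/(2π×17.8×1) = 0.002346 K/W
R_polyurethane foam = ln(62/39)/(2π×0.0279×1) = 2.644 K/W
R_glass-fibre batt = ln(97/62)/(2π×0.0414×1) = 1.721 K/W
R_total = 4.378 K/W
Q = ΔT/R_total = 43/4.378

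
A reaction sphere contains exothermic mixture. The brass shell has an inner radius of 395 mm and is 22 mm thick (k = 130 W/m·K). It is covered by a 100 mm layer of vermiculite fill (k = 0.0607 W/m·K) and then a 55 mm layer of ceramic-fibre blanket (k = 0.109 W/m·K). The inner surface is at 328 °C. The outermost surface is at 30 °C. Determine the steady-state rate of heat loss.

Spherical conduction: R = (1/r_in − 1/r_out)/(4πk) per layer; series-sum.
R_brass shell = (1/0.395 − 1/0.417)/(4π×130) = 8.176×10^-5 K/W
R_vermiculite fill = (1/0.417 − 1/0.517)/(4π×0.0607) = 0.6081 K/W
R_ceramic-fibre blanket = (1/0.517 − 1/0.572)/(4π×0.109) = 0.1358 K/W
R_total = 0.744 K/W
Q = ΔT/R_total = 298/0.744

Q ≈ 401 W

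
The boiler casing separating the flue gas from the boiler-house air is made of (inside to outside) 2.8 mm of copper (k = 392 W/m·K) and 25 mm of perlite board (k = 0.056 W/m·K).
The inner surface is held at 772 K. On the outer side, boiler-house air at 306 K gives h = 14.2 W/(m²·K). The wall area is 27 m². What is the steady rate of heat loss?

Q ≈ 24300 W

Treating each layer as a thermal resistance in series:
R_copper = L/(kA) = 0.0028/(392×27) = 2.646×10^-7 K/W
R_perlite board = L/(kA) = 0.025/(0.056×27) = 0.01653 K/W
R_outer film = 1/(h_o·A) = 1/(14.2×27) = 0.002608 K/W
R_total = 0.01914 K/W
Q = ΔT / R_total = 466 / 0.01914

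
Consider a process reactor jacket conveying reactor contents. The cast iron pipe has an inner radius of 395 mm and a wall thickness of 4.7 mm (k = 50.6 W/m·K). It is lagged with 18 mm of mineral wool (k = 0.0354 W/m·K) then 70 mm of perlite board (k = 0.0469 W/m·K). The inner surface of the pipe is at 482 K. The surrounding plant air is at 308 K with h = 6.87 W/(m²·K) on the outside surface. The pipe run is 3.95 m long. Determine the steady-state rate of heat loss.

Cylindrical conduction, so R = ln(r₂/r₁)/(2πkL) per layer, in series:
R_cast iron pipe wall = ln(399.7/395)/(2π×50.6×3.95) = 9.419×10^-6 K/W
R_mineral wool = ln(417.7/399.7)/(2π×0.0354×3.95) = 0.05014 K/W
R_perlite board = ln(487.7/417.7)/(2π×0.0469×3.95) = 0.1331 K/W
R_outer film = 1/(h_o·2πr_oL) = 1/(6.87×2π×0.4877×3.95) = 0.01203 K/W
R_total = 0.1953 K/W
Q = ΔT/R_total = 174/0.1953

Q ≈ 891 W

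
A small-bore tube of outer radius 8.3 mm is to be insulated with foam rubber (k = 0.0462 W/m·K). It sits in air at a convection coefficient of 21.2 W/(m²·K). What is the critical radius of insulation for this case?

r_cr ≈ 2.18 mm

For a cylinder r_cr = k/h = 0.0462/21.2
r_cr = 2.18 mm; since the bare radius (8.3 mm) is above r_cr, any added insulation will reduce heat loss.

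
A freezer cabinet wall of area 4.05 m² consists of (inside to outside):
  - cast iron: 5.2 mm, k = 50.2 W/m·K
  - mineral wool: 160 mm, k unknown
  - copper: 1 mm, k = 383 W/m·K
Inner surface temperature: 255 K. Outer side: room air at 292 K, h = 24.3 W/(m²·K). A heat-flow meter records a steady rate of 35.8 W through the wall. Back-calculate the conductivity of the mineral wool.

Model the wall as resistances in series:
R_cast iron = L/(kA) = 0.0052/(50.2×4.05) = 2.558×10^-5 K/W
R_copper = L/(kA) = 0.001/(383×4.05) = 6.447×10^-7 K/W
R_outer film = 1/(h_o·A) = 1/(24.3×4.05) = 0.01016 K/W
Sum of known resistances R_other = 0.01019 K/W
Total R = ΔT/Q = 37/35.8 = 1.034 K/W
R_mineral wool = R_total − R_other = 1.023 K/W
k = L/(R·A) = 0.16/(1.023×4.05)

k ≈ 0.0386 W/(m·K)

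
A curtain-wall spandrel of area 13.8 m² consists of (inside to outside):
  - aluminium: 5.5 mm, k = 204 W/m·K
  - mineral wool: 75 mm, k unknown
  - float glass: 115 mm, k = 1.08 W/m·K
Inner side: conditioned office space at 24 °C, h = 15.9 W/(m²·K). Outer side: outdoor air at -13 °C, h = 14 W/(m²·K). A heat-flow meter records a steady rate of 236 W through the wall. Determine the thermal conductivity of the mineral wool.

k ≈ 0.039 W/(m·K)

Series thermal resistances:
R_inner film = 1/(h_i·A) = 1/(15.9×13.8) = 0.004557 K/W
R_aluminium = L/(kA) = 0.0055/(204×13.8) = 1.954×10^-6 K/W
R_float glass = L/(kA) = 0.115/(1.08×13.8) = 0.007716 K/W
R_outer film = 1/(h_o·A) = 1/(14×13.8) = 0.005176 K/W
Sum of known resistances R_other = 0.01745 K/W
Total R = ΔT/Q = 37/236 = 0.1568 K/W
R_mineral wool = R_total − R_other = 0.1393 K/W
k = L/(R·A) = 0.075/(0.1393×13.8)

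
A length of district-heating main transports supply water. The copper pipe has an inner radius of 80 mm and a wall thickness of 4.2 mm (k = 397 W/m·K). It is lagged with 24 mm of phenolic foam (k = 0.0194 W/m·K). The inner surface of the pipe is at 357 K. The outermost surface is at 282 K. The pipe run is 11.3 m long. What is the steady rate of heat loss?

Q ≈ 412 W

Per-layer cylindrical resistances, series-summed:
R_copper pipe wall = ln(84.2/80)/(2π×397×11.3) = 1.815×10^-6 K/W
R_phenolic foam = ln(108.2/84.2)/(2π×0.0194×11.3) = 0.1821 K/W
R_total = 0.1821 K/W
Q = ΔT/R_total = 75/0.1821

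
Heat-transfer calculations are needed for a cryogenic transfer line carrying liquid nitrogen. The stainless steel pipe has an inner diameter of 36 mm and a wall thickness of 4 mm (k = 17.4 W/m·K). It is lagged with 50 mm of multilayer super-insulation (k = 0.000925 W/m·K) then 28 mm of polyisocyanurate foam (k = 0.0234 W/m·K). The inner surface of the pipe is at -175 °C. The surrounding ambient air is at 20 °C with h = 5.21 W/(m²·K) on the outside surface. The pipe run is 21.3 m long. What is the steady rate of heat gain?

Cylindrical conduction, so R = ln(r₂/r₁)/(2πkL) per layer, in series:
R_stainless steel pipe wall = ln(22/18)/(2π×17.4×21.3) = 8.617×10^-5 K/W
R_multilayer super-insulation = ln(72/22)/(2π×0.000925×21.3) = 9.577 K/W
R_polyisocyanurate foam = ln(100/72)/(2π×0.0234×21.3) = 0.1049 K/W
R_outer film = 1/(h_o·2πr_oL) = 1/(5.21×2π×0.1×21.3) = 0.01434 K/W
R_total = 9.697 K/W
Q = ΔT/R_total = 195/9.697

Q ≈ 20.1 W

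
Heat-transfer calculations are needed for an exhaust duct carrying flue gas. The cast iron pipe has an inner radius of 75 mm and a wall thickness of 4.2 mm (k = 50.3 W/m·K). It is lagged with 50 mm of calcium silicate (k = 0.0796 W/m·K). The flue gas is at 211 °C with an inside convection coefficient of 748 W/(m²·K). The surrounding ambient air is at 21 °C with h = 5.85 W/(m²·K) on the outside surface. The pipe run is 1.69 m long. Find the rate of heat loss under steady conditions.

Radial resistances (cylindrical: R_cond = ln(r_o/r_i)/(2πkL), R_conv = 1/(h·2πrL)):
R_inner film = 1/(h_i·2πr₁L) = 1/(748×2π×0.075×1.69) = 0.001679 K/W
R_cast iron pipe wall = ln(79.2/75)/(2π×50.3×1.69) = 1.02×10^-4 K/W
R_calcium silicate = ln(129.2/79.2)/(2π×0.0796×1.69) = 0.579 K/W
R_outer film = 1/(h_o·2πr_oL) = 1/(5.85×2π×0.1292×1.69) = 0.1246 K/W
R_total = 0.7054 K/W
Q = ΔT/R_total = 190/0.7054

Q ≈ 269 W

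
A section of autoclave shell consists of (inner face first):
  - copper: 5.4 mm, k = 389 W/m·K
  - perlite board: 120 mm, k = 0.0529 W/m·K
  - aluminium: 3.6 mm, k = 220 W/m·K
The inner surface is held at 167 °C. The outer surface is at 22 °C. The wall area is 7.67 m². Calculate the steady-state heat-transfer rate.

Q ≈ 490 W

Thermal resistances in series:
R_copper = L/(kA) = 0.0054/(389×7.67) = 1.81×10^-6 K/W
R_perlite board = L/(kA) = 0.12/(0.0529×7.67) = 0.2958 K/W
R_aluminium = L/(kA) = 0.0036/(220×7.67) = 2.133×10^-6 K/W
R_total = 0.2958 K/W
Q = ΔT / R_total = 145 / 0.2958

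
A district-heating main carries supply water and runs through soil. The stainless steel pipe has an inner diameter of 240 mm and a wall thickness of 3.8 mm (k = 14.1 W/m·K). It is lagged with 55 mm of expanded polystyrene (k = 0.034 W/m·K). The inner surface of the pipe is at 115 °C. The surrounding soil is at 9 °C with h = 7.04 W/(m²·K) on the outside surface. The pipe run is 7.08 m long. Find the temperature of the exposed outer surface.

Radial resistances (cylindrical: R_cond = ln(r_o/r_i)/(2πkL), R_conv = 1/(h·2πrL)):
R_stainless steel pipe wall = ln(123.8/120)/(2π×14.1×7.08) = 4.97×10^-5 K/W
R_expanded polystyrene = ln(178.8/123.8)/(2π×0.034×7.08) = 0.243 K/W
R_outer film = 1/(h_o·2πr_oL) = 1/(7.04×2π×0.1788×7.08) = 0.01786 K/W
R_total = 0.261 K/W
Q = ΔT/R_total = 106/0.261
Q = 406 W
T_interface = T_inner − Q·ΣR(inner→interface) = 115 − 406×0.2431

T ≈ 16.3 °C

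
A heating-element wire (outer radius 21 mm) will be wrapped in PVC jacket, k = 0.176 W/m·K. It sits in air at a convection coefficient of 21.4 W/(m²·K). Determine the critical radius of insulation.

For a cylinder r_cr = k/h = 0.176/21.4
r_cr = 8.22 mm; since the bare radius (21 mm) is above r_cr, any added insulation will reduce heat loss.

r_cr ≈ 8.22 mm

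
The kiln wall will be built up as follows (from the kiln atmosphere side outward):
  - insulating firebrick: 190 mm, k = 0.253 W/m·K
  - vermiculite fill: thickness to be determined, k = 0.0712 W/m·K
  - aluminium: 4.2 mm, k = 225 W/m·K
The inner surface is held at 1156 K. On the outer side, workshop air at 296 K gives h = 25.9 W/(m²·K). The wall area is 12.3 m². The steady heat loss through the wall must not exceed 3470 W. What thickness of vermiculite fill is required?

L ≈ 161 mm

Model the wall as resistances in series:
R_insulating firebrick = L/(kA) = 0.19/(0.253×12.3) = 0.06106 K/W
R_aluminium = L/(kA) = 0.0042/(225×12.3) = 1.518×10^-6 K/W
R_outer film = 1/(h_o·A) = 1/(25.9×12.3) = 0.003139 K/W
Sum of the known resistances R_other = 0.0642 K/W
Required total resistance R_tot = ΔT/Q_allow = 860/3470 = 0.2478 K/W
R_vermiculite fill = R_tot − R_other = 0.1836 K/W
L = R·k·A = 0.1836×0.0712×12.3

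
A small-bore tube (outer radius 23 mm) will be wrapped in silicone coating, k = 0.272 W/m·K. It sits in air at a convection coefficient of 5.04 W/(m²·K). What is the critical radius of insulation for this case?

r_cr ≈ 54 mm

For a cylinder r_cr = k/h = 0.272/5.04
r_cr = 54 mm; since the bare radius (23 mm) is below r_cr, adding a thin layer of insulation will *increase* heat loss.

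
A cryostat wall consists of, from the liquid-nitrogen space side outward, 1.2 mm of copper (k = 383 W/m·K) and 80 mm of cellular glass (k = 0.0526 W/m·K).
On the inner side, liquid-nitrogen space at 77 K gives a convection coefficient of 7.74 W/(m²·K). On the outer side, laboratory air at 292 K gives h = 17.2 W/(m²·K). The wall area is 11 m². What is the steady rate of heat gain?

Q ≈ 1380 W

Model the wall as resistances in series:
R_inner film = 1/(h_i·A) = 1/(7.74×11) = 0.01175 K/W
R_copper = L/(kA) = 0.0012/(383×11) = 2.848×10^-7 K/W
R_cellular glass = L/(kA) = 0.08/(0.0526×11) = 0.1383 K/W
R_outer film = 1/(h_o·A) = 1/(17.2×11) = 0.005285 K/W
R_total = 0.1553 K/W
Q = ΔT / R_total = 215 / 0.1553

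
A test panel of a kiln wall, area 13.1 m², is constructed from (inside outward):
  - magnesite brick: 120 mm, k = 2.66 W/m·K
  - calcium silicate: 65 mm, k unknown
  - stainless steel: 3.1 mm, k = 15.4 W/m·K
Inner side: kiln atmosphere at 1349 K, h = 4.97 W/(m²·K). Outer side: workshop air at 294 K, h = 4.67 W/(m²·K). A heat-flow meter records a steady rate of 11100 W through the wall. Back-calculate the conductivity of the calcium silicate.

Treating each layer as a thermal resistance in series:
R_inner film = 1/(h_i·A) = 1/(4.97×13.1) = 0.01536 K/W
R_magnesite brick = L/(kA) = 0.12/(2.66×13.1) = 0.003444 K/W
R_stainless steel = L/(kA) = 0.0031/(15.4×13.1) = 1.537×10^-5 K/W
R_outer film = 1/(h_o·A) = 1/(4.67×13.1) = 0.01635 K/W
Sum of known resistances R_other = 0.03516 K/W
Total R = ΔT/Q = 1055/11100 = 0.09505 K/W
R_calcium silicate = R_total − R_other = 0.05988 K/W
k = L/(R·A) = 0.065/(0.05988×13.1)

k ≈ 0.0829 W/(m·K)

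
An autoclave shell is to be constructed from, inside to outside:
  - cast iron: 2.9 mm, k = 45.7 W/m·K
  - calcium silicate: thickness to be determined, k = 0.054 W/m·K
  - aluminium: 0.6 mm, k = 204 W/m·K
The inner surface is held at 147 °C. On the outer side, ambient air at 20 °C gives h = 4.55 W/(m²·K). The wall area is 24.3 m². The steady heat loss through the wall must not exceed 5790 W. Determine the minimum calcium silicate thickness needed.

Series thermal resistances:
R_cast iron = L/(kA) = 0.0029/(45.7×24.3) = 2.611×10^-6 K/W
R_aluminium = L/(kA) = 0.0006/(204×24.3) = 1.21×10^-7 K/W
R_outer film = 1/(h_o·A) = 1/(4.55×24.3) = 0.009044 K/W
Sum of the known resistances R_other = 0.009047 K/W
Required total resistance R_tot = ΔT/Q_allow = 127/5790 = 0.02193 K/W
R_calcium silicate = R_tot − R_other = 0.01289 K/W
L = R·k·A = 0.01289×0.054×24.3

L ≈ 16.9 mm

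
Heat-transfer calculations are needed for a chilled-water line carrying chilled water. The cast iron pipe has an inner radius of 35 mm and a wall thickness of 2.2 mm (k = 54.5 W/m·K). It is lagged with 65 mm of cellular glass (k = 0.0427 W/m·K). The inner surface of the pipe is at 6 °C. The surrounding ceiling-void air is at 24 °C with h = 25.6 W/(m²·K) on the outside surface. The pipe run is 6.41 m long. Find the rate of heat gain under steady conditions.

For a radial system each layer contributes R = ln(r_out/r_in)/(2πkL); films add R = 1/(hA).
R_cast iron pipe wall = ln(37.2/35)/(2π×54.5×6.41) = 2.777×10^-5 K/W
R_cellular glass = ln(102.2/37.2)/(2π×0.0427×6.41) = 0.5877 K/W
R_outer film = 1/(h_o·2πr_oL) = 1/(25.6×2π×0.1022×6.41) = 0.00949 K/W
R_total = 0.5972 K/W
Q = ΔT/R_total = 18/0.5972

Q ≈ 30.1 W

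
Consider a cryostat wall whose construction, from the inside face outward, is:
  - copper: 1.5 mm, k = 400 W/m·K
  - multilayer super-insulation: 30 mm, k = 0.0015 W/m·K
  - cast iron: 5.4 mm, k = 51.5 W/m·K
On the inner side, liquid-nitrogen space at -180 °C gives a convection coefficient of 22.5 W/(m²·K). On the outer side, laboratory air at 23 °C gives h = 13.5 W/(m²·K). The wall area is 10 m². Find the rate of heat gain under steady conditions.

Q ≈ 101 W

Thermal resistances in series:
R_inner film = 1/(h_i·A) = 1/(22.5×10) = 0.004444 K/W
R_copper = L/(kA) = 0.0015/(400×10) = 3.75×10^-7 K/W
R_multilayer super-insulation = L/(kA) = 0.03/(0.0015×10) = 2 K/W
R_cast iron = L/(kA) = 0.0054/(51.5×10) = 1.049×10^-5 K/W
R_outer film = 1/(h_o·A) = 1/(13.5×10) = 0.007407 K/W
R_total = 2.012 K/W
Q = ΔT / R_total = 203 / 2.012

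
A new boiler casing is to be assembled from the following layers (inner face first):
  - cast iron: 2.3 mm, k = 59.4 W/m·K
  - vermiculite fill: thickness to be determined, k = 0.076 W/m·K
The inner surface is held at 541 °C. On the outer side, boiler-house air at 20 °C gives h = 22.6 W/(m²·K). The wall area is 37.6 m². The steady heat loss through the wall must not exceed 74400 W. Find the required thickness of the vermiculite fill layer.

L ≈ 16.6 mm

Thermal resistances in series:
R_cast iron = L/(kA) = 0.0023/(59.4×37.6) = 1.03×10^-6 K/W
R_outer film = 1/(h_o·A) = 1/(22.6×37.6) = 0.001177 K/W
Sum of the known resistances R_other = 0.001178 K/W
Required total resistance R_tot = ΔT/Q_allow = 521/74400 = 0.007003 K/W
R_vermiculite fill = R_tot − R_other = 0.005825 K/W
L = R·k·A = 0.005825×0.076×37.6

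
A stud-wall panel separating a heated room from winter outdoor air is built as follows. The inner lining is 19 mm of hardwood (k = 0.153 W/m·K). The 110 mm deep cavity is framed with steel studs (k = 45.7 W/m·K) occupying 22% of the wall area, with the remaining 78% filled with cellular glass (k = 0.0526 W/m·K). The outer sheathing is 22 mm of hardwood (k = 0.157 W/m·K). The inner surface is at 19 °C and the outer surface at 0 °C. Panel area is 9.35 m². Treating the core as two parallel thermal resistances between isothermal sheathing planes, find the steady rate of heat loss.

Sheathing layers in series; stud and cavity paths in parallel between them.
R_inner = 0.019/(0.153×9.35) = 0.01328 K/W
R_stud  = 0.11/(45.7×0.22×9.35) = 0.00117 K/W
R_cav   = 0.11/(0.0526×0.78×9.35) = 0.2867 K/W
1/R_core = 1/R_stud + 1/R_cav → R_core = 0.001165 K/W
R_outer = 0.022/(0.157×9.35) = 0.01499 K/W
R_total = 0.02943 K/W
Q = ΔT/R_total = 19/0.02943

Q ≈ 646 W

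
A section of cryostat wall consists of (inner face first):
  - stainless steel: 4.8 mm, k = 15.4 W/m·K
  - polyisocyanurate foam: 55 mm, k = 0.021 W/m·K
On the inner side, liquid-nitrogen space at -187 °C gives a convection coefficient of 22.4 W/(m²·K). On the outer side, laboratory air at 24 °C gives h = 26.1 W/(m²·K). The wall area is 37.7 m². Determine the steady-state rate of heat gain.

Q ≈ 2940 W

Model the wall as resistances in series:
R_inner film = 1/(h_i·A) = 1/(22.4×37.7) = 0.001184 K/W
R_stainless steel = L/(kA) = 0.0048/(15.4×37.7) = 8.268×10^-6 K/W
R_polyisocyanurate foam = L/(kA) = 0.055/(0.021×37.7) = 0.06947 K/W
R_outer film = 1/(h_o·A) = 1/(26.1×37.7) = 0.001016 K/W
R_total = 0.07168 K/W
Q = ΔT / R_total = 211 / 0.07168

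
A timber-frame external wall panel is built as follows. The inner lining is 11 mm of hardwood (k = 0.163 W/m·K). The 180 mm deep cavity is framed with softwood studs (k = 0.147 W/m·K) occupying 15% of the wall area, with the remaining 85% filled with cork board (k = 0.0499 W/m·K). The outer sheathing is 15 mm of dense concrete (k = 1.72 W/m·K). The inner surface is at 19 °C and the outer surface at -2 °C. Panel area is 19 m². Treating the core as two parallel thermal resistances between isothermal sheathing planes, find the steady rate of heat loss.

Q ≈ 139 W

Sheathing layers in series; stud and cavity paths in parallel between them.
R_inner = 0.011/(0.163×19) = 0.003552 K/W
R_stud  = 0.18/(0.147×0.15×19) = 0.4296 K/W
R_cav   = 0.18/(0.0499×0.85×19) = 0.2234 K/W
1/R_core = 1/R_stud + 1/R_cav → R_core = 0.147 K/W
R_outer = 0.015/(1.72×19) = 4.59×10^-4 K/W
R_total = 0.151 K/W
Q = ΔT/R_total = 21/0.151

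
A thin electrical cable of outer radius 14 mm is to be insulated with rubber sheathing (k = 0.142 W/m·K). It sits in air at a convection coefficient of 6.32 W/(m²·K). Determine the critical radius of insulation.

For a cylinder r_cr = k/h = 0.142/6.32
r_cr = 22.5 mm; since the bare radius (14 mm) is below r_cr, adding a thin layer of insulation will *increase* heat loss.

r_cr ≈ 22.5 mm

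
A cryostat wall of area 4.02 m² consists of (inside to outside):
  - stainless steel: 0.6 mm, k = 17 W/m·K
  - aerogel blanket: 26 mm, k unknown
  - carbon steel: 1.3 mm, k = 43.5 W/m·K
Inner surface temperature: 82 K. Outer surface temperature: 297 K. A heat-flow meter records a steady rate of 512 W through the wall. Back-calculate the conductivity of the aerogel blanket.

Model the wall as resistances in series:
R_stainless steel = L/(kA) = 0.0006/(17×4.02) = 8.78×10^-6 K/W
R_carbon steel = L/(kA) = 0.0013/(43.5×4.02) = 7.434×10^-6 K/W
Sum of known resistances R_other = 1.621×10^-5 K/W
Total R = ΔT/Q = 215/512 = 0.4199 K/W
R_aerogel blanket = R_total − R_other = 0.4199 K/W
k = L/(R·A) = 0.026/(0.4199×4.02)

k ≈ 0.0154 W/(m·K)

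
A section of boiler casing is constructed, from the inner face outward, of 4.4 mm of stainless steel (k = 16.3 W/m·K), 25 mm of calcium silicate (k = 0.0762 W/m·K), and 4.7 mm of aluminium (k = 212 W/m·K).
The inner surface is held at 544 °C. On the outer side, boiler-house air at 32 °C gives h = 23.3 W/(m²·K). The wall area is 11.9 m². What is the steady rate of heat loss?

Thermal resistances in series:
R_stainless steel = L/(kA) = 0.0044/(16.3×11.9) = 2.268×10^-5 K/W
R_calcium silicate = L/(kA) = 0.025/(0.0762×11.9) = 0.02757 K/W
R_aluminium = L/(kA) = 0.0047/(212×11.9) = 1.863×10^-6 K/W
R_outer film = 1/(h_o·A) = 1/(23.3×11.9) = 0.003607 K/W
R_total = 0.0312 K/W
Q = ΔT / R_total = 512 / 0.0312

Q ≈ 16400 W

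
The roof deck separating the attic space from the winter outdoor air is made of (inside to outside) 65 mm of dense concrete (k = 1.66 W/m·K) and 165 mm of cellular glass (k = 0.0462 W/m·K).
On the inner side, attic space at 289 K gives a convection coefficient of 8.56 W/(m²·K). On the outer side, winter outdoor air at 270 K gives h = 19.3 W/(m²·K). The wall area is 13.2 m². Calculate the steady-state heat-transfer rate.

Q ≈ 66.4 W

Model the wall as resistances in series:
R_inner film = 1/(h_i·A) = 1/(8.56×13.2) = 0.00885 K/W
R_dense concrete = L/(kA) = 0.065/(1.66×13.2) = 0.002966 K/W
R_cellular glass = L/(kA) = 0.165/(0.0462×13.2) = 0.2706 K/W
R_outer film = 1/(h_o·A) = 1/(19.3×13.2) = 0.003925 K/W
R_total = 0.2863 K/W
Q = ΔT / R_total = 19 / 0.2863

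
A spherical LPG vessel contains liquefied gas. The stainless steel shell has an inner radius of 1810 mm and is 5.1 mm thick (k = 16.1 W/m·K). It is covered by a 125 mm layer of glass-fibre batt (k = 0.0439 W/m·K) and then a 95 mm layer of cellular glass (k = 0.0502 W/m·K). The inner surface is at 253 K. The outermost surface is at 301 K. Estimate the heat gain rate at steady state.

Radial (spherical) resistances in series:
R_stainless steel shell = (1/1.81 − 1/1.8151)/(4π×16.1) = 7.673×10^-6 K/W
R_glass-fibre batt = (1/1.8151 − 1/1.9401)/(4π×0.0439) = 0.06434 K/W
R_cellular glass = (1/1.9401 − 1/2.0351)/(4π×0.0502) = 0.03814 K/W
R_total = 0.1025 K/W
Q = ΔT/R_total = 48/0.1025

Q ≈ 468 W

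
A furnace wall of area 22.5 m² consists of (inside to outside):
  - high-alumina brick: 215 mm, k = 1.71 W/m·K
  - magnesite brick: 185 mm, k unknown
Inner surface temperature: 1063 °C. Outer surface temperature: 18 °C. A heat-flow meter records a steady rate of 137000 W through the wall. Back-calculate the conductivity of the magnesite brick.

k ≈ 4.03 W/(m·K)

Thermal resistances in series:
R_high-alumina brick = L/(kA) = 0.215/(1.71×22.5) = 0.005588 K/W
Sum of known resistances R_other = 0.005588 K/W
Total R = ΔT/Q = 1045/137000 = 0.007628 K/W
R_magnesite brick = R_total − R_other = 0.00204 K/W
k = L/(R·A) = 0.185/(0.00204×22.5)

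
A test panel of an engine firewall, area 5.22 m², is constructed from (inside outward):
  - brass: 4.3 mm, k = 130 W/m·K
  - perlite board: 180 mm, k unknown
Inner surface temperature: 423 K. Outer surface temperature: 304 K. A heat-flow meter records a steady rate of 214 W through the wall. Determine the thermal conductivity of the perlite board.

Thermal resistances in series:
R_brass = L/(kA) = 0.0043/(130×5.22) = 6.337×10^-6 K/W
Sum of known resistances R_other = 6.337×10^-6 K/W
Total R = ΔT/Q = 119/214 = 0.5561 K/W
R_perlite board = R_total − R_other = 0.5561 K/W
k = L/(R·A) = 0.18/(0.5561×5.22)

k ≈ 0.062 W/(m·K)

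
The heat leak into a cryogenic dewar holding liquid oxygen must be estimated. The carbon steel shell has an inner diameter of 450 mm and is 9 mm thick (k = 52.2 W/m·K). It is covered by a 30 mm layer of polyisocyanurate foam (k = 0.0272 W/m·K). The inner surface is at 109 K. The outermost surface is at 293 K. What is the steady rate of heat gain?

Q ≈ 129 W

Spherical conduction: R = (1/r_in − 1/r_out)/(4πk) per layer; series-sum.
R_carbon steel shell = (1/0.225 − 1/0.234)/(4π×52.2) = 2.606×10^-4 K/W
R_polyisocyanurate foam = (1/0.234 − 1/0.264)/(4π×0.0272) = 1.421 K/W
R_total = 1.421 K/W
Q = ΔT/R_total = 184/1.421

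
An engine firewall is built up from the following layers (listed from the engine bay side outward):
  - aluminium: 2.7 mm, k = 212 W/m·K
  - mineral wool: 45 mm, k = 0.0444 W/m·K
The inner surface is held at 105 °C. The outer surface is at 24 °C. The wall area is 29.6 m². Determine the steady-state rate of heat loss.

Using the resistance-network approach (series):
R_aluminium = L/(kA) = 0.0027/(212×29.6) = 4.303×10^-7 K/W
R_mineral wool = L/(kA) = 0.045/(0.0444×29.6) = 0.03424 K/W
R_total = 0.03424 K/W
Q = ΔT / R_total = 81 / 0.03424

Q ≈ 2370 W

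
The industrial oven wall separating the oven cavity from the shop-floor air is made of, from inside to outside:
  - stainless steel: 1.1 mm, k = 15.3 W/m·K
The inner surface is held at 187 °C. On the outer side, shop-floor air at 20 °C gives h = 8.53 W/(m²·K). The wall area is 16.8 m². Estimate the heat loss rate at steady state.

Q ≈ 23900 W

Using the resistance-network approach (series):
R_stainless steel = L/(kA) = 0.0011/(15.3×16.8) = 4.279×10^-6 K/W
R_outer film = 1/(h_o·A) = 1/(8.53×16.8) = 0.006978 K/W
R_total = 0.006982 K/W
Q = ΔT / R_total = 167 / 0.006982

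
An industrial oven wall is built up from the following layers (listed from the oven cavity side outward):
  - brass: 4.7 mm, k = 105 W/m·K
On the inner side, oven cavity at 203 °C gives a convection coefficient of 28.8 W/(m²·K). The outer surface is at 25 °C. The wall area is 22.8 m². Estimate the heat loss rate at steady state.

Q ≈ 117000 W

Thermal resistances in series:
R_inner film = 1/(h_i·A) = 1/(28.8×22.8) = 0.001523 K/W
R_brass = L/(kA) = 0.0047/(105×22.8) = 1.963×10^-6 K/W
R_total = 0.001525 K/W
Q = ΔT / R_total = 178 / 0.001525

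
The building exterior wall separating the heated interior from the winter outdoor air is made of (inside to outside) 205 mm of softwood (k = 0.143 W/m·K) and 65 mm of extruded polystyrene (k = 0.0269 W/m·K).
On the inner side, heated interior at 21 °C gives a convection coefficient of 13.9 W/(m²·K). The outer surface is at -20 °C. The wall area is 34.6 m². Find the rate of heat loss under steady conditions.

Using the resistance-network approach (series):
R_inner film = 1/(h_i·A) = 1/(13.9×34.6) = 0.002079 K/W
R_softwood = L/(kA) = 0.205/(0.143×34.6) = 0.04143 K/W
R_extruded polystyrene = L/(kA) = 0.065/(0.0269×34.6) = 0.06984 K/W
R_total = 0.1133 K/W
Q = ΔT / R_total = 41 / 0.1133

Q ≈ 362 W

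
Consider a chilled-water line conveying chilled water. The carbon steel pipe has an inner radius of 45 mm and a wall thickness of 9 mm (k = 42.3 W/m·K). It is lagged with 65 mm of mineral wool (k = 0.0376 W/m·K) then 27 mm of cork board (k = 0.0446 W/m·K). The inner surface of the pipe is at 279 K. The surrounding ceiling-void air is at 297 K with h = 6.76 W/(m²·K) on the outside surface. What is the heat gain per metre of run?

Radial resistances (cylindrical: R_cond = ln(r_o/r_i)/(2πkL), R_conv = 1/(h·2πrL)):
R_carbon steel pipe wall = ln(54/45)/(2π×42.3×1) = 6.86×10^-4 K/W
R_mineral wool = ln(119/54)/(2π×0.0376×1) = 3.345 K/W
R_cork board = ln(146/119)/(2π×0.0446×1) = 0.7297 K/W
R_outer film = 1/(h_o·2πr_oL) = 1/(6.76×2π×0.146×1) = 0.1613 K/W
R_total = 4.236 K/W
Q = ΔT/R_total = 18/4.236

q′ ≈ 4.25 W/m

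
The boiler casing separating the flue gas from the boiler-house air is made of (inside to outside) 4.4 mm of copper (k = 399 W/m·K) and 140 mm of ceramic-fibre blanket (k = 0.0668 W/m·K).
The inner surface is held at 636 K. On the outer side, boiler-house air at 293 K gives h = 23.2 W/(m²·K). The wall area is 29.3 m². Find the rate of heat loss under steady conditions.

Q ≈ 4700 W

Model the wall as resistances in series:
R_copper = L/(kA) = 0.0044/(399×29.3) = 3.764×10^-7 K/W
R_ceramic-fibre blanket = L/(kA) = 0.14/(0.0668×29.3) = 0.07153 K/W
R_outer film = 1/(h_o·A) = 1/(23.2×29.3) = 0.001471 K/W
R_total = 0.073 K/W
Q = ΔT / R_total = 343 / 0.073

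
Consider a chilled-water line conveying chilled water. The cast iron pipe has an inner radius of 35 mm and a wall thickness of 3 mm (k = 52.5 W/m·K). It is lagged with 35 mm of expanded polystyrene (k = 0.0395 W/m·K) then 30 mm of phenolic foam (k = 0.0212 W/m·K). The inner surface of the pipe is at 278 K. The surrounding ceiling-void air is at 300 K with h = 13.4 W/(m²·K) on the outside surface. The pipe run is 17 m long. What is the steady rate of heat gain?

Q ≈ 70.2 W

For a radial system each layer contributes R = ln(r_out/r_in)/(2πkL); films add R = 1/(hA).
R_cast iron pipe wall = ln(38/35)/(2π×52.5×17) = 1.467×10^-5 K/W
R_expanded polystyrene = ln(73/38)/(2π×0.0395×17) = 0.1547 K/W
R_phenolic foam = ln(103/73)/(2π×0.0212×17) = 0.152 K/W
R_outer film = 1/(h_o·2πr_oL) = 1/(13.4×2π×0.103×17) = 0.006783 K/W
R_total = 0.3136 K/W
Q = ΔT/R_total = 22/0.3136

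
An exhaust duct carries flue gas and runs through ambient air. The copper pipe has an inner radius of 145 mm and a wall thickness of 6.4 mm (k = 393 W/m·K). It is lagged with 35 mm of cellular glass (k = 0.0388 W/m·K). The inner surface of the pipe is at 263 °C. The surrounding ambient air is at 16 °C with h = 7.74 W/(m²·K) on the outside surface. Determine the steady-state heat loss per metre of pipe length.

Per-layer cylindrical resistances, series-summed:
R_copper pipe wall = ln(151.4/145)/(2π×393×1) = 1.749×10^-5 K/W
R_cellular glass = ln(186.4/151.4)/(2π×0.0388×1) = 0.8531 K/W
R_outer film = 1/(h_o·2πr_oL) = 1/(7.74×2π×0.1864×1) = 0.1103 K/W
R_total = 0.9634 K/W
Q = ΔT/R_total = 247/0.9634

q′ ≈ 256 W/m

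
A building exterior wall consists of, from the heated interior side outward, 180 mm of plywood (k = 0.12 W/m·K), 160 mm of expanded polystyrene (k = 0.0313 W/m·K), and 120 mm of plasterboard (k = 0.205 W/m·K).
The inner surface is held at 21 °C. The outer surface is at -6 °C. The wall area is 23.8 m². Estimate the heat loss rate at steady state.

Q ≈ 89.3 W

Using the resistance-network approach (series):
R_plywood = L/(kA) = 0.18/(0.12×23.8) = 0.06303 K/W
R_expanded polystyrene = L/(kA) = 0.16/(0.0313×23.8) = 0.2148 K/W
R_plasterboard = L/(kA) = 0.12/(0.205×23.8) = 0.0246 K/W
R_total = 0.3024 K/W
Q = ΔT / R_total = 27 / 0.3024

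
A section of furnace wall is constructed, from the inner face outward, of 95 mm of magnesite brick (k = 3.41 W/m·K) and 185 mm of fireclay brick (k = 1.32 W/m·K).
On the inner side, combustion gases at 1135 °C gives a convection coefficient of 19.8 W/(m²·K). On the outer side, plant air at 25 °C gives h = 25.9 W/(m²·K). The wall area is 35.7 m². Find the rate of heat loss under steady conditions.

Thermal resistances in series:
R_inner film = 1/(h_i·A) = 1/(19.8×35.7) = 0.001415 K/W
R_magnesite brick = L/(kA) = 0.095/(3.41×35.7) = 7.804×10^-4 K/W
R_fireclay brick = L/(kA) = 0.185/(1.32×35.7) = 0.003926 K/W
R_outer film = 1/(h_o·A) = 1/(25.9×35.7) = 0.001082 K/W
R_total = 0.007202 K/W
Q = ΔT / R_total = 1110 / 0.007202

Q ≈ 154000 W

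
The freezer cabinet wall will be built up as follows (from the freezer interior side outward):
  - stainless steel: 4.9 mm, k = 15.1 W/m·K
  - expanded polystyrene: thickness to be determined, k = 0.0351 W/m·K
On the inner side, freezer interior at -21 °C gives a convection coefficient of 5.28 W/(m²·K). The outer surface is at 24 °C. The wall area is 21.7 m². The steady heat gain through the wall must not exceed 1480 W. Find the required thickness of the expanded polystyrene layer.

L ≈ 16.5 mm

Model the wall as resistances in series:
R_inner film = 1/(h_i·A) = 1/(5.28×21.7) = 0.008728 K/W
R_stainless steel = L/(kA) = 0.0049/(15.1×21.7) = 1.495×10^-5 K/W
Sum of the known resistances R_other = 0.008743 K/W
Required total resistance R_tot = ΔT/Q_allow = 45/1480 = 0.03041 K/W
R_expanded polystyrene = R_tot − R_other = 0.02166 K/W
L = R·k·A = 0.02166×0.0351×21.7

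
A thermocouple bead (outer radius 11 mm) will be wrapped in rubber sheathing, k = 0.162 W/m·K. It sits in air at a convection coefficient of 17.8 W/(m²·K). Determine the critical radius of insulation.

For a sphere r_cr = 2k/h = 2×0.162/17.8
r_cr = 18.2 mm; since the bare radius (11 mm) is below r_cr, adding a thin layer of insulation will *increase* heat loss.

r_cr ≈ 18.2 mm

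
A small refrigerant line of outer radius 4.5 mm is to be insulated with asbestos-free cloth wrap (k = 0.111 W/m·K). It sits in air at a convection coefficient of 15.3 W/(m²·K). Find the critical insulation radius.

For a cylinder r_cr = k/h = 0.111/15.3
r_cr = 7.25 mm; since the bare radius (4.5 mm) is below r_cr, adding a thin layer of insulation will *increase* heat loss.

r_cr ≈ 7.25 mm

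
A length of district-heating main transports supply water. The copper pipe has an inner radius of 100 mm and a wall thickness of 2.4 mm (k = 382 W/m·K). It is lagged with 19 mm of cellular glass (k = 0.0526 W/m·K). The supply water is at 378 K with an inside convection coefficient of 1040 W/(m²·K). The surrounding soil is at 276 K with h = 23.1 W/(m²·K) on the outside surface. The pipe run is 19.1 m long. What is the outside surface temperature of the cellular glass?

T ≈ 286 K

Cylindrical conduction, so R = ln(r₂/r₁)/(2πkL) per layer, in series:
R_inner film = 1/(h_i·2πr₁L) = 1/(1040×2π×0.1×19.1) = 8.012×10^-5 K/W
R_copper pipe wall = ln(102.4/100)/(2π×382×19.1) = 5.173×10^-7 K/W
R_cellular glass = ln(121.4/102.4)/(2π×0.0526×19.1) = 0.02696 K/W
R_outer film = 1/(h_o·2πr_oL) = 1/(23.1×2π×0.1214×19.1) = 0.002971 K/W
R_total = 0.03002 K/W
Q = ΔT/R_total = 102/0.03002
Q = 3400 W
T_interface = T_inner − Q·ΣR(inner→interface) = 378 − 3400×0.02704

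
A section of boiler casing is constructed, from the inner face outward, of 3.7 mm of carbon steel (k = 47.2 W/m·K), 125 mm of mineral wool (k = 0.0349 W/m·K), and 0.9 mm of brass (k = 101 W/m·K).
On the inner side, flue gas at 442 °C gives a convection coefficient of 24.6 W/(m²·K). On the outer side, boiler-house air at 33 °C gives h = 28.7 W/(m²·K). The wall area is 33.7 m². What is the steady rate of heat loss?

Q ≈ 3770 W

Treating each layer as a thermal resistance in series:
R_inner film = 1/(h_i·A) = 1/(24.6×33.7) = 0.001206 K/W
R_carbon steel = L/(kA) = 0.0037/(47.2×33.7) = 2.326×10^-6 K/W
R_mineral wool = L/(kA) = 0.125/(0.0349×33.7) = 0.1063 K/W
R_brass = L/(kA) = 0.0009/(101×33.7) = 2.644×10^-7 K/W
R_outer film = 1/(h_o·A) = 1/(28.7×33.7) = 0.001034 K/W
R_total = 0.1085 K/W
Q = ΔT / R_total = 409 / 0.1085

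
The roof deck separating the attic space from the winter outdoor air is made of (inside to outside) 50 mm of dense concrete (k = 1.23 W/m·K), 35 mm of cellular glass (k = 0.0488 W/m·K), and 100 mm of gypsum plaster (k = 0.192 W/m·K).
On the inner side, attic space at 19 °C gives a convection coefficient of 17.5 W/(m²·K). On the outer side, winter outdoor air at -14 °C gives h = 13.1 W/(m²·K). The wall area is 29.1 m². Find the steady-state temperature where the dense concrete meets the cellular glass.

Series thermal resistances:
R_inner film = 1/(h_i·A) = 1/(17.5×29.1) = 0.001964 K/W
R_dense concrete = L/(kA) = 0.05/(1.23×29.1) = 0.001397 K/W
R_cellular glass = L/(kA) = 0.035/(0.0488×29.1) = 0.02465 K/W
R_gypsum plaster = L/(kA) = 0.1/(0.192×29.1) = 0.0179 K/W
R_outer film = 1/(h_o·A) = 1/(13.1×29.1) = 0.002623 K/W
R_total = 0.04853 K/W;  Q = ΔT/R_total = 33/0.04853 = 680 W
T_interface = T_inner − Q·ΣR(inner→interface) = 19 − 680×0.003361

T ≈ 16.7 °C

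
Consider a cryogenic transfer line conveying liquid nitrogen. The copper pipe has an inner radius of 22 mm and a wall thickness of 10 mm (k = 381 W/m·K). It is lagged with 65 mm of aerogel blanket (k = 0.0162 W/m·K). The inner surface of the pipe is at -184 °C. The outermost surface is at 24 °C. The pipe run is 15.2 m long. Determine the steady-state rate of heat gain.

Q ≈ 290 W

Per-layer cylindrical resistances, series-summed:
R_copper pipe wall = ln(32/22)/(2π×381×15.2) = 1.03×10^-5 K/W
R_aerogel blanket = ln(97/32)/(2π×0.0162×15.2) = 0.7168 K/W
R_total = 0.7168 K/W
Q = ΔT/R_total = 208/0.7168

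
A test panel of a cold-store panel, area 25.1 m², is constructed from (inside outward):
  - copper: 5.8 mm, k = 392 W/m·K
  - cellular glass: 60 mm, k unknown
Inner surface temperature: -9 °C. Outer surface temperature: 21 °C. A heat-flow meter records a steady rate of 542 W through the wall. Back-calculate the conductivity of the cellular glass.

Thermal resistances in series:
R_copper = L/(kA) = 0.0058/(392×25.1) = 5.895×10^-7 K/W
Sum of known resistances R_other = 5.895×10^-7 K/W
Total R = ΔT/Q = 30/542 = 0.05535 K/W
R_cellular glass = R_total − R_other = 0.05535 K/W
k = L/(R·A) = 0.06/(0.05535×25.1)

k ≈ 0.0432 W/(m·K)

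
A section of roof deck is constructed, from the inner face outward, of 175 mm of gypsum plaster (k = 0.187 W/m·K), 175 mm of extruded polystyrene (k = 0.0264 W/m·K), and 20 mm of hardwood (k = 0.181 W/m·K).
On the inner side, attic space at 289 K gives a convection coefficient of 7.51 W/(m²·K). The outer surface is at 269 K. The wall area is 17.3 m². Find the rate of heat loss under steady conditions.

Using the resistance-network approach (series):
R_inner film = 1/(h_i·A) = 1/(7.51×17.3) = 0.007697 K/W
R_gypsum plaster = L/(kA) = 0.175/(0.187×17.3) = 0.05409 K/W
R_extruded polystyrene = L/(kA) = 0.175/(0.0264×17.3) = 0.3832 K/W
R_hardwood = L/(kA) = 0.02/(0.181×17.3) = 0.006387 K/W
R_total = 0.4513 K/W
Q = ΔT / R_total = 20 / 0.4513

Q ≈ 44.3 W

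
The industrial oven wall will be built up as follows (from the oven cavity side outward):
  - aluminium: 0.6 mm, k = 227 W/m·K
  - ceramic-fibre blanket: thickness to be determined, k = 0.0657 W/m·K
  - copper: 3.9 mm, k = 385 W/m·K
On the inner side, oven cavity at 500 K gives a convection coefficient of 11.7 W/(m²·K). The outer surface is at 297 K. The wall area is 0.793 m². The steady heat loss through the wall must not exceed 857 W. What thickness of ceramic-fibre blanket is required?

Treating each layer as a thermal resistance in series:
R_inner film = 1/(h_i·A) = 1/(11.7×0.793) = 0.1078 K/W
R_aluminium = L/(kA) = 0.0006/(227×0.793) = 3.333×10^-6 K/W
R_copper = L/(kA) = 0.0039/(385×0.793) = 1.277×10^-5 K/W
Sum of the known resistances R_other = 0.1078 K/W
Required total resistance R_tot = ΔT/Q_allow = 203/857 = 0.2369 K/W
R_ceramic-fibre blanket = R_tot − R_other = 0.1291 K/W
L = R·k·A = 0.1291×0.0657×0.793

L ≈ 6.72 mm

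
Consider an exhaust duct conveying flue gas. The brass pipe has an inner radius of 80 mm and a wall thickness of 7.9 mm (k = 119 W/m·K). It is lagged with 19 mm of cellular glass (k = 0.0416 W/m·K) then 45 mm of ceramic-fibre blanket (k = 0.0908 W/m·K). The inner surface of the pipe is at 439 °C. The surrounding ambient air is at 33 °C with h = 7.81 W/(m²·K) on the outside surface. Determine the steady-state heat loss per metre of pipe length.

Radial resistances (cylindrical: R_cond = ln(r_o/r_i)/(2πkL), R_conv = 1/(h·2πrL)):
R_brass pipe wall = ln(87.9/80)/(2π×119×1) = 1.26×10^-4 K/W
R_cellular glass = ln(106.9/87.9)/(2π×0.0416×1) = 0.7487 K/W
R_ceramic-fibre blanket = ln(151.9/106.9)/(2π×0.0908×1) = 0.6158 K/W
R_outer film = 1/(h_o·2πr_oL) = 1/(7.81×2π×0.1519×1) = 0.1342 K/W
R_total = 1.499 K/W
Q = ΔT/R_total = 406/1.499

q′ ≈ 271 W/m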